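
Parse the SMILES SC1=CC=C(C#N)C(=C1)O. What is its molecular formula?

C7H5NOS

Walk through each heavy atom and fill implicit hydrogens from standard valence (C 4, N 3, O 2, S 2, halogen 1):
  atom 1: S, bond orders sum to 1 (valence 2) → 1 H
  atom 2: C, bond orders sum to 4 (valence 4) → 0 H
  atom 3: C, bond orders sum to 3 (valence 4) → 1 H
  atom 4: C, bond orders sum to 3 (valence 4) → 1 H
  atom 5: C, bond orders sum to 4 (valence 4) → 0 H
  atom 6: C, bond orders sum to 4 (valence 4) → 0 H
  atom 7: N, bond orders sum to 3 (valence 3) → 0 H
  atom 8: C, bond orders sum to 4 (valence 4) → 0 H
  atom 9: C, bond orders sum to 3 (valence 4) → 1 H
  atom 10: O, bond orders sum to 1 (valence 2) → 1 H
Totals → C:7, H:5, N:1, O:1, S:1.
In Hill order: C7H5NOS.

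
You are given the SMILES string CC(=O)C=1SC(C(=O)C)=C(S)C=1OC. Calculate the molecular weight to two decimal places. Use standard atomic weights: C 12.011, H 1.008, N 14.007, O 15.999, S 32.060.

First, the molecular formula is C9H10O3S2 (counting implicit H from valence).
  C: 9 × 12.011 = 108.099
  H: 10 × 1.008 = 10.080
  O: 3 × 15.999 = 47.997
  S: 2 × 32.060 = 64.120
Sum: 9×12.011 + 10×1.008 + 3×15.999 + 2×32.060 = 230.296 → 230.30 g/mol.

230.30 g/mol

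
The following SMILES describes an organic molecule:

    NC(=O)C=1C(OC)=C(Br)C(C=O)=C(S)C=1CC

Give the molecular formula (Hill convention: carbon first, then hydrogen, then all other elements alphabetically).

C11H12BrNO3S

Walk through each heavy atom and fill implicit hydrogens from standard valence (C 4, N 3, O 2, S 2, halogen 1):
  atom 1: N, bond orders sum to 1 (valence 3) → 2 H
  atom 2: C, bond orders sum to 4 (valence 4) → 0 H
  atom 3: O, bond orders sum to 2 (valence 2) → 0 H
  atom 4: C, bond orders sum to 4 (valence 4) → 0 H
  atom 5: C, bond orders sum to 4 (valence 4) → 0 H
  atom 6: O, bond orders sum to 2 (valence 2) → 0 H
  atom 7: C, bond orders sum to 1 (valence 4) → 3 H
  atom 8: C, bond orders sum to 4 (valence 4) → 0 H
  atom 9: Br (halogen, monovalent) → 0 H
  atom 10: C, bond orders sum to 4 (valence 4) → 0 H
  atom 11: C, bond orders sum to 3 (valence 4) → 1 H
  atom 12: O, bond orders sum to 2 (valence 2) → 0 H
  atom 13: C, bond orders sum to 4 (valence 4) → 0 H
  atom 14: S, bond orders sum to 1 (valence 2) → 1 H
  atom 15: C, bond orders sum to 4 (valence 4) → 0 H
  atom 16: C, bond orders sum to 2 (valence 4) → 2 H
  atom 17: C, bond orders sum to 1 (valence 4) → 3 H
Totals → C:11, H:12, Br:1, N:1, O:3, S:1.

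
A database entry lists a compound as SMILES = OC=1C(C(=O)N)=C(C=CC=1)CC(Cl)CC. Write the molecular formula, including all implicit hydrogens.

C11H14ClNO2

Walk through each heavy atom and fill implicit hydrogens from standard valence (C 4, N 3, O 2, S 2, halogen 1):
  atom 1: O, bond orders sum to 1 (valence 2) → 1 H
  atom 2: C, bond orders sum to 4 (valence 4) → 0 H
  atom 3: C, bond orders sum to 4 (valence 4) → 0 H
  atom 4: C, bond orders sum to 4 (valence 4) → 0 H
  atom 5: O, bond orders sum to 2 (valence 2) → 0 H
  atom 6: N, bond orders sum to 1 (valence 3) → 2 H
  atom 7: C, bond orders sum to 4 (valence 4) → 0 H
  atom 8: C, bond orders sum to 3 (valence 4) → 1 H
  atom 9: C, bond orders sum to 3 (valence 4) → 1 H
  atom 10: C, bond orders sum to 3 (valence 4) → 1 H
  atom 11: C, bond orders sum to 2 (valence 4) → 2 H
  atom 12: C, bond orders sum to 3 (valence 4) → 1 H
  atom 13: Cl (halogen, monovalent) → 0 H
  atom 14: C, bond orders sum to 2 (valence 4) → 2 H
  atom 15: C, bond orders sum to 1 (valence 4) → 3 H
Totals → C:11, H:14, Cl:1, N:1, O:2.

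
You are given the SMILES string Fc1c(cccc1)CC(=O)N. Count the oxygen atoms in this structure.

Scan the SMILES for O atoms (remember two-letter symbols like Cl and Br are single atoms).
Oxygen count: 1.

1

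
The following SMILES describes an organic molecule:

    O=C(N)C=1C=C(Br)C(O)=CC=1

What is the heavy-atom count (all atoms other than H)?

Every atom symbol written in the SMILES (organic subset) is one heavy atom; implicit H are not written.
Heavy atoms by element → Br:1, C:7, N:1, O:2.
Total: 11.

11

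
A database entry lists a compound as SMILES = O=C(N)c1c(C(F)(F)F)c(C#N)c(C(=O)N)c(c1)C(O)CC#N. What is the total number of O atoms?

Scan the SMILES for O atoms (remember two-letter symbols like Cl and Br are single atoms).
Oxygen count: 3.

3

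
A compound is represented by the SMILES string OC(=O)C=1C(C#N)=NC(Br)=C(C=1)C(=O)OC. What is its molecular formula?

Walk through each heavy atom and fill implicit hydrogens from standard valence (C 4, N 3, O 2, S 2, halogen 1):
  atom 1: O, bond orders sum to 1 (valence 2) → 1 H
  atom 2: C, bond orders sum to 4 (valence 4) → 0 H
  atom 3: O, bond orders sum to 2 (valence 2) → 0 H
  atom 4: C, bond orders sum to 4 (valence 4) → 0 H
  atom 5: C, bond orders sum to 4 (valence 4) → 0 H
  atom 6: C, bond orders sum to 4 (valence 4) → 0 H
  atom 7: N, bond orders sum to 3 (valence 3) → 0 H
  atom 8: N, bond orders sum to 3 (valence 3) → 0 H
  atom 9: C, bond orders sum to 4 (valence 4) → 0 H
  atom 10: Br (halogen, monovalent) → 0 H
  atom 11: C, bond orders sum to 4 (valence 4) → 0 H
  atom 12: C, bond orders sum to 3 (valence 4) → 1 H
  atom 13: C, bond orders sum to 4 (valence 4) → 0 H
  atom 14: O, bond orders sum to 2 (valence 2) → 0 H
  atom 15: O, bond orders sum to 2 (valence 2) → 0 H
  atom 16: C, bond orders sum to 1 (valence 4) → 3 H
Totals → C:9, H:5, Br:1, N:2, O:4.

C9H5BrN2O4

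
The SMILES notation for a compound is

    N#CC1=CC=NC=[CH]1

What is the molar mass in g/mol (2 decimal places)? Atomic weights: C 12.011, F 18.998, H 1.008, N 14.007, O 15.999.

First, the molecular formula is C6H4N2 (counting implicit H from valence).
  C: 6 × 12.011 = 72.066
  H: 4 × 1.008 = 4.032
  N: 2 × 14.007 = 28.014
Sum: 6×12.011 + 4×1.008 + 2×14.007 = 104.112 → 104.11 g/mol.

104.11 g/mol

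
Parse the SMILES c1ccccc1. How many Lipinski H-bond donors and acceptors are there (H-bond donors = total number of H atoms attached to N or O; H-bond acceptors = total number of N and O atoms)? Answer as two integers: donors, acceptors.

0, 0

Donors: find every N or O and count the H atoms it carries.
  (no N or O atoms present)
Lipinski HBD = 0.
Acceptors: N atoms = 0, O atoms = 0 → HBA = 0.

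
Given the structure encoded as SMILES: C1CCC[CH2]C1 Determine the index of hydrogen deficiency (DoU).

Molecular formula: C6H12.
DoU = (2C + 2 + N − H − X) / 2, where X is the halogen count and O/S are ignored.
    = (2·6 + 2 + 0 − 12 − 0) / 2 = 2 / 2 = 1.

1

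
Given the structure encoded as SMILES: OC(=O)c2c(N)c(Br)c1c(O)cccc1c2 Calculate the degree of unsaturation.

Molecular formula: C11H8BrNO3.
DoU = (2C + 2 + N − H − X) / 2, where X is the halogen count and O/S are ignored.
    = (2·11 + 2 + 1 − 8 − 1) / 2 = 16 / 2 = 8.

8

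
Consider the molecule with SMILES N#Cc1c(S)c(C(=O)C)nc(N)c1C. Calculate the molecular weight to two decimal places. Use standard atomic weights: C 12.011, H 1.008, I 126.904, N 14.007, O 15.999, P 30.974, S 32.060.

First, the molecular formula is C9H9N3OS (counting implicit H from valence).
  C: 9 × 12.011 = 108.099
  H: 9 × 1.008 = 9.072
  N: 3 × 14.007 = 42.021
  O: 1 × 15.999 = 15.999
  S: 1 × 32.060 = 32.060
Sum: 9×12.011 + 9×1.008 + 3×14.007 + 1×15.999 + 1×32.060 = 207.251 → 207.25 g/mol.

207.25 g/mol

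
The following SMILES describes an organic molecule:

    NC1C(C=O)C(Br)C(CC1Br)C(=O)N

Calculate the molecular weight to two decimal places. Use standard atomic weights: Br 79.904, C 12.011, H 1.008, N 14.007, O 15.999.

First, the molecular formula is C8H12Br2N2O2 (counting implicit H from valence).
  Br: 2 × 79.904 = 159.808
  C: 8 × 12.011 = 96.088
  H: 12 × 1.008 = 12.096
  N: 2 × 14.007 = 28.014
  O: 2 × 15.999 = 31.998
Sum: 2×79.904 + 8×12.011 + 12×1.008 + 2×14.007 + 2×15.999 = 328.004 → 328.00 g/mol.

328.00 g/mol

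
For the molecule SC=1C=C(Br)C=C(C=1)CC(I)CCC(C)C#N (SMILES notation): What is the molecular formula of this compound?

Walk through each heavy atom and fill implicit hydrogens from standard valence (C 4, N 3, O 2, S 2, halogen 1):
  atom 1: S, bond orders sum to 1 (valence 2) → 1 H
  atom 2: C, bond orders sum to 4 (valence 4) → 0 H
  atom 3: C, bond orders sum to 3 (valence 4) → 1 H
  atom 4: C, bond orders sum to 4 (valence 4) → 0 H
  atom 5: Br (halogen, monovalent) → 0 H
  atom 6: C, bond orders sum to 3 (valence 4) → 1 H
  atom 7: C, bond orders sum to 4 (valence 4) → 0 H
  atom 8: C, bond orders sum to 3 (valence 4) → 1 H
  atom 9: C, bond orders sum to 2 (valence 4) → 2 H
  atom 10: C, bond orders sum to 3 (valence 4) → 1 H
  atom 11: I (halogen, monovalent) → 0 H
  atom 12: C, bond orders sum to 2 (valence 4) → 2 H
  atom 13: C, bond orders sum to 2 (valence 4) → 2 H
  atom 14: C, bond orders sum to 3 (valence 4) → 1 H
  atom 15: C, bond orders sum to 1 (valence 4) → 3 H
  atom 16: C, bond orders sum to 4 (valence 4) → 0 H
  atom 17: N, bond orders sum to 3 (valence 3) → 0 H
Totals → C:13, H:15, Br:1, I:1, N:1, S:1.
In Hill order: C13H15BrINS.

C13H15BrINS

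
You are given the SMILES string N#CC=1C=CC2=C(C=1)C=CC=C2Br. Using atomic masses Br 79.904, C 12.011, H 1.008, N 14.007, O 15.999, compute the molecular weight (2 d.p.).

First, the molecular formula is C11H6BrN (counting implicit H from valence).
  Br: 1 × 79.904 = 79.904
  C: 11 × 12.011 = 132.121
  H: 6 × 1.008 = 6.048
  N: 1 × 14.007 = 14.007
Sum: 1×79.904 + 11×12.011 + 6×1.008 + 1×14.007 = 232.080 → 232.08 g/mol.

232.08 g/mol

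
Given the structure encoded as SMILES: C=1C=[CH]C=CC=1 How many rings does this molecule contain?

1

In SMILES, each pair of matching ring-closure digits denotes one ring-closing bond; the number of such bonds equals the number of independent rings.
Ring-closure bonds here: 1.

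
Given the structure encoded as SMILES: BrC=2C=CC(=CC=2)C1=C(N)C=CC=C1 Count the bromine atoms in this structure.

1

Scan the SMILES for Br atoms (remember two-letter symbols like Cl and Br are single atoms).
Bromine count: 1.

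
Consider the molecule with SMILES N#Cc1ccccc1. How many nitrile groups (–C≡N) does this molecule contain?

The nitrile motif appears at heavy-atom position 2 in the SMILES.
Nitrile count: 1.

1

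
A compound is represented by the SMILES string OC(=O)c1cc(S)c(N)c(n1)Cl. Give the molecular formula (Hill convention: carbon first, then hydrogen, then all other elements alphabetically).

Walk through each heavy atom and fill implicit hydrogens from standard valence (C 4, N 3, O 2, S 2, halogen 1); for lowercase aromatic atoms, an aromatic c carries 1 H when it has two neighbours and 0 H with three, and aromatic n carries 0 H:
  atom 1: O, bond orders sum to 1 (valence 2) → 1 H
  atom 2: C, bond orders sum to 4 (valence 4) → 0 H
  atom 3: O, bond orders sum to 2 (valence 2) → 0 H
  atom 4: aromatic c, 3 neighbours → 0 H
  atom 5: aromatic c, 2 neighbours → 1 H
  atom 6: aromatic c, 3 neighbours → 0 H
  atom 7: S, bond orders sum to 1 (valence 2) → 1 H
  atom 8: aromatic c, 3 neighbours → 0 H
  atom 9: N, bond orders sum to 1 (valence 3) → 2 H
  atom 10: aromatic c, 3 neighbours → 0 H
  atom 11: aromatic n, 2 neighbours → 0 H
  atom 12: Cl (halogen, monovalent) → 0 H
Totals → C:6, H:5, Cl:1, N:2, O:2, S:1.

C6H5ClN2O2S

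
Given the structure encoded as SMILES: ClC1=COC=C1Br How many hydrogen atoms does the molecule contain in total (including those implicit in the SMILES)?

2

Walk through each heavy atom and fill implicit hydrogens from standard valence (C 4, N 3, O 2, S 2, halogen 1):
  atom 1: Cl (halogen, monovalent) → 0 H
  atom 2: C, bond orders sum to 4 (valence 4) → 0 H
  atom 3: C, bond orders sum to 3 (valence 4) → 1 H
  atom 4: O, bond orders sum to 2 (valence 2) → 0 H
  atom 5: C, bond orders sum to 3 (valence 4) → 1 H
  atom 6: C, bond orders sum to 4 (valence 4) → 0 H
  atom 7: Br (halogen, monovalent) → 0 H
Total hydrogens: 2.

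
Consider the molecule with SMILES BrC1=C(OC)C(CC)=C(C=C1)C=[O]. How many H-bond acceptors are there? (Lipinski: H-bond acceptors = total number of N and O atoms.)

N atoms: 0; O atoms: 2.
Lipinski HBA = 0 + 2 = 2.

2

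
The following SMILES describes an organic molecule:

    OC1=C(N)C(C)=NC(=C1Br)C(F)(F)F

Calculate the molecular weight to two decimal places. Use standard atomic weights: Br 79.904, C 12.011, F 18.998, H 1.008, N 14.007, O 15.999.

271.04 g/mol

First, the molecular formula is C7H6BrF3N2O (counting implicit H from valence).
  Br: 1 × 79.904 = 79.904
  C: 7 × 12.011 = 84.077
  F: 3 × 18.998 = 56.994
  H: 6 × 1.008 = 6.048
  N: 2 × 14.007 = 28.014
  O: 1 × 15.999 = 15.999
Sum: 1×79.904 + 7×12.011 + 3×18.998 + 6×1.008 + 2×14.007 + 1×15.999 = 271.036 → 271.04 g/mol.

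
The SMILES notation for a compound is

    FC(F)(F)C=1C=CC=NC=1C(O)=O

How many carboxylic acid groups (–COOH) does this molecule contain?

The carboxylic acid motif appears at heavy-atom position 11 in the SMILES.
Carboxylic acid count: 1.

1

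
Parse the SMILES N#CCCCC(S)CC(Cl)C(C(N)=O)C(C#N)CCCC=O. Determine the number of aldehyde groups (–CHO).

1

The aldehyde motif appears at heavy-atom position 21 in the SMILES.
Other groups present: 1 amide, 2 nitrile, 1 thiol.
Aldehyde count: 1.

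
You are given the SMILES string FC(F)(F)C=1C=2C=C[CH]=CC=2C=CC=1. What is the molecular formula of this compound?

C11H7F3

Walk through each heavy atom and fill implicit hydrogens from standard valence (C 4, N 3, O 2, S 2, halogen 1):
  atom 1: F (halogen, monovalent) → 0 H
  atom 2: C, bond orders sum to 4 (valence 4) → 0 H
  atom 3: F (halogen, monovalent) → 0 H
  atom 4: F (halogen, monovalent) → 0 H
  atom 5: C, bond orders sum to 4 (valence 4) → 0 H
  atom 6: C, bond orders sum to 4 (valence 4) → 0 H
  atom 7: C, bond orders sum to 3 (valence 4) → 1 H
  atom 8: C, bond orders sum to 3 (valence 4) → 1 H
  atom 9: C with explicit H count 1
  atom 10: C, bond orders sum to 3 (valence 4) → 1 H
  atom 11: C, bond orders sum to 4 (valence 4) → 0 H
  atom 12: C, bond orders sum to 3 (valence 4) → 1 H
  atom 13: C, bond orders sum to 3 (valence 4) → 1 H
  atom 14: C, bond orders sum to 3 (valence 4) → 1 H
Totals → C:11, H:7, F:3.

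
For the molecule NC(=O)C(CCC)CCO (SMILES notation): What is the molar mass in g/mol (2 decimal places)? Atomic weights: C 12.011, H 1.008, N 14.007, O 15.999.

145.20 g/mol

First, the molecular formula is C7H15NO2 (counting implicit H from valence).
  C: 7 × 12.011 = 84.077
  H: 15 × 1.008 = 15.120
  N: 1 × 14.007 = 14.007
  O: 2 × 15.999 = 31.998
Sum: 7×12.011 + 15×1.008 + 1×14.007 + 2×15.999 = 145.202 → 145.20 g/mol.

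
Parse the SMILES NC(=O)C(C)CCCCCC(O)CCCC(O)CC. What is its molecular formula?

C15H31NO3

Walk through each heavy atom and fill implicit hydrogens from standard valence (C 4, N 3, O 2, S 2, halogen 1):
  atom 1: N, bond orders sum to 1 (valence 3) → 2 H
  atom 2: C, bond orders sum to 4 (valence 4) → 0 H
  atom 3: O, bond orders sum to 2 (valence 2) → 0 H
  atom 4: C, bond orders sum to 3 (valence 4) → 1 H
  atom 5: C, bond orders sum to 1 (valence 4) → 3 H
  atom 6: C, bond orders sum to 2 (valence 4) → 2 H
  atom 7: C, bond orders sum to 2 (valence 4) → 2 H
  atom 8: C, bond orders sum to 2 (valence 4) → 2 H
  atom 9: C, bond orders sum to 2 (valence 4) → 2 H
  atom 10: C, bond orders sum to 2 (valence 4) → 2 H
  atom 11: C, bond orders sum to 3 (valence 4) → 1 H
  atom 12: O, bond orders sum to 1 (valence 2) → 1 H
  atom 13: C, bond orders sum to 2 (valence 4) → 2 H
  atom 14: C, bond orders sum to 2 (valence 4) → 2 H
  atom 15: C, bond orders sum to 2 (valence 4) → 2 H
  atom 16: C, bond orders sum to 3 (valence 4) → 1 H
  atom 17: O, bond orders sum to 1 (valence 2) → 1 H
  atom 18: C, bond orders sum to 2 (valence 4) → 2 H
  atom 19: C, bond orders sum to 1 (valence 4) → 3 H
Totals → C:15, H:31, N:1, O:3.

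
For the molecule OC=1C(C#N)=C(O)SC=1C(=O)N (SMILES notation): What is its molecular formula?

Walk through each heavy atom and fill implicit hydrogens from standard valence (C 4, N 3, O 2, S 2, halogen 1):
  atom 1: O, bond orders sum to 1 (valence 2) → 1 H
  atom 2: C, bond orders sum to 4 (valence 4) → 0 H
  atom 3: C, bond orders sum to 4 (valence 4) → 0 H
  atom 4: C, bond orders sum to 4 (valence 4) → 0 H
  atom 5: N, bond orders sum to 3 (valence 3) → 0 H
  atom 6: C, bond orders sum to 4 (valence 4) → 0 H
  atom 7: O, bond orders sum to 1 (valence 2) → 1 H
  atom 8: S, bond orders sum to 2 (valence 2) → 0 H
  atom 9: C, bond orders sum to 4 (valence 4) → 0 H
  atom 10: C, bond orders sum to 4 (valence 4) → 0 H
  atom 11: O, bond orders sum to 2 (valence 2) → 0 H
  atom 12: N, bond orders sum to 1 (valence 3) → 2 H
Totals → C:6, H:4, N:2, O:3, S:1.

C6H4N2O3S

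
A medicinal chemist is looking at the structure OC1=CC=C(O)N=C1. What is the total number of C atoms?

Count every carbon token in the SMILES (each C, including those in ring-closure positions and inside branches).
Carbon count: 5.

5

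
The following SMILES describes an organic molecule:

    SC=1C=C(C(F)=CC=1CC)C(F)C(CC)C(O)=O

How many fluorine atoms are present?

2

Scan the SMILES for F atoms (remember two-letter symbols like Cl and Br are single atoms).
Fluorine count: 2.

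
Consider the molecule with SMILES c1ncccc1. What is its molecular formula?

C5H5N

Walk through each heavy atom and fill implicit hydrogens from standard valence (C 4, N 3, O 2, S 2, halogen 1); for lowercase aromatic atoms, an aromatic c carries 1 H when it has two neighbours and 0 H with three, and aromatic n carries 0 H:
  atom 1: aromatic c, 2 neighbours → 1 H
  atom 2: aromatic n, 2 neighbours → 0 H
  atom 3: aromatic c, 2 neighbours → 1 H
  atom 4: aromatic c, 2 neighbours → 1 H
  atom 5: aromatic c, 2 neighbours → 1 H
  atom 6: aromatic c, 2 neighbours → 1 H
Totals → C:5, H:5, N:1.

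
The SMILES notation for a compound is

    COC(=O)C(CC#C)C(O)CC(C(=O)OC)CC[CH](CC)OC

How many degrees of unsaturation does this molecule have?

Degree of unsaturation = (number of rings) + (number of π bonds).
Ring closures in the SMILES: 0.
π bonds: 2 double bonds (each 1 DoU), 1 triple bond (each 2 DoU) → 4 DoU from unsaturation.
Total DoU = 0 + 4 = 4.

4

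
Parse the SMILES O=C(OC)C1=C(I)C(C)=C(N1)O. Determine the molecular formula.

C7H8INO3

Walk through each heavy atom and fill implicit hydrogens from standard valence (C 4, N 3, O 2, S 2, halogen 1):
  atom 1: O, bond orders sum to 2 (valence 2) → 0 H
  atom 2: C, bond orders sum to 4 (valence 4) → 0 H
  atom 3: O, bond orders sum to 2 (valence 2) → 0 H
  atom 4: C, bond orders sum to 1 (valence 4) → 3 H
  atom 5: C, bond orders sum to 4 (valence 4) → 0 H
  atom 6: C, bond orders sum to 4 (valence 4) → 0 H
  atom 7: I (halogen, monovalent) → 0 H
  atom 8: C, bond orders sum to 4 (valence 4) → 0 H
  atom 9: C, bond orders sum to 1 (valence 4) → 3 H
  atom 10: C, bond orders sum to 4 (valence 4) → 0 H
  atom 11: N, bond orders sum to 2 (valence 3) → 1 H
  atom 12: O, bond orders sum to 1 (valence 2) → 1 H
Totals → C:7, H:8, I:1, N:1, O:3.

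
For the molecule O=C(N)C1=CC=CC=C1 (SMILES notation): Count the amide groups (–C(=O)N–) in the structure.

1

The amide motif appears at heavy-atom position 2 in the SMILES.
Amide count: 1.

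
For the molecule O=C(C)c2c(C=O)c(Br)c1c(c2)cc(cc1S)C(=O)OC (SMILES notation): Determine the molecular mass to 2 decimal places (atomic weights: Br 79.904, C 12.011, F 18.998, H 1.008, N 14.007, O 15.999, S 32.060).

367.21 g/mol

First, the molecular formula is C15H11BrO4S (counting implicit H from valence).
  Br: 1 × 79.904 = 79.904
  C: 15 × 12.011 = 180.165
  H: 11 × 1.008 = 11.088
  O: 4 × 15.999 = 63.996
  S: 1 × 32.060 = 32.060
Sum: 1×79.904 + 15×12.011 + 11×1.008 + 4×15.999 + 1×32.060 = 367.213 → 367.21 g/mol.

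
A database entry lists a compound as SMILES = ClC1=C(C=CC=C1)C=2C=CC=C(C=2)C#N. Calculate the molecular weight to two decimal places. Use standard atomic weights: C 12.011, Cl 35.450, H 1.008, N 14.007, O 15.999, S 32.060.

First, the molecular formula is C13H8ClN (counting implicit H from valence).
  C: 13 × 12.011 = 156.143
  Cl: 1 × 35.450 = 35.450
  H: 8 × 1.008 = 8.064
  N: 1 × 14.007 = 14.007
Sum: 13×12.011 + 1×35.450 + 8×1.008 + 1×14.007 = 213.664 → 213.66 g/mol.

213.66 g/mol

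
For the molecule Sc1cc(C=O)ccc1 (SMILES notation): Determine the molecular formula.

C7H6OS

Walk through each heavy atom and fill implicit hydrogens from standard valence (C 4, N 3, O 2, S 2, halogen 1); for lowercase aromatic atoms, an aromatic c carries 1 H when it has two neighbours and 0 H with three, and aromatic n carries 0 H:
  atom 1: S, bond orders sum to 1 (valence 2) → 1 H
  atom 2: aromatic c, 3 neighbours → 0 H
  atom 3: aromatic c, 2 neighbours → 1 H
  atom 4: aromatic c, 3 neighbours → 0 H
  atom 5: C, bond orders sum to 3 (valence 4) → 1 H
  atom 6: O, bond orders sum to 2 (valence 2) → 0 H
  atom 7: aromatic c, 2 neighbours → 1 H
  atom 8: aromatic c, 2 neighbours → 1 H
  atom 9: aromatic c, 2 neighbours → 1 H
Totals → C:7, H:6, O:1, S:1.
In Hill order: C7H6OS.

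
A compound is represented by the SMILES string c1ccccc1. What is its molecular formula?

C6H6

Walk through each heavy atom and fill implicit hydrogens from standard valence (C 4, N 3, O 2, S 2, halogen 1); for lowercase aromatic atoms, an aromatic c carries 1 H when it has two neighbours and 0 H with three, and aromatic n carries 0 H:
  atom 1: aromatic c, 2 neighbours → 1 H
  atom 2: aromatic c, 2 neighbours → 1 H
  atom 3: aromatic c, 2 neighbours → 1 H
  atom 4: aromatic c, 2 neighbours → 1 H
  atom 5: aromatic c, 2 neighbours → 1 H
  atom 6: aromatic c, 2 neighbours → 1 H
Totals → C:6, H:6.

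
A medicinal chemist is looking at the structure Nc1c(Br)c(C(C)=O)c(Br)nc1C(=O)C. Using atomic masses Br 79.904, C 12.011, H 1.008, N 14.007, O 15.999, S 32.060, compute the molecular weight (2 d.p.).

335.98 g/mol

First, the molecular formula is C9H8Br2N2O2 (counting implicit H from valence).
  Br: 2 × 79.904 = 159.808
  C: 9 × 12.011 = 108.099
  H: 8 × 1.008 = 8.064
  N: 2 × 14.007 = 28.014
  O: 2 × 15.999 = 31.998
Sum: 2×79.904 + 9×12.011 + 8×1.008 + 2×14.007 + 2×15.999 = 335.983 → 335.98 g/mol.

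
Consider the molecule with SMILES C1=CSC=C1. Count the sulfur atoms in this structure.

1

Scan the SMILES for S atoms (remember two-letter symbols like Cl and Br are single atoms).
Sulfur count: 1.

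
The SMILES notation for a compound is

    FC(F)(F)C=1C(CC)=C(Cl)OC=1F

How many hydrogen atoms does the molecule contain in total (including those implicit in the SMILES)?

5

Walk through each heavy atom and fill implicit hydrogens from standard valence (C 4, N 3, O 2, S 2, halogen 1):
  atom 1: F (halogen, monovalent) → 0 H
  atom 2: C, bond orders sum to 4 (valence 4) → 0 H
  atom 3: F (halogen, monovalent) → 0 H
  atom 4: F (halogen, monovalent) → 0 H
  atom 5: C, bond orders sum to 4 (valence 4) → 0 H
  atom 6: C, bond orders sum to 4 (valence 4) → 0 H
  atom 7: C, bond orders sum to 2 (valence 4) → 2 H
  atom 8: C, bond orders sum to 1 (valence 4) → 3 H
  atom 9: C, bond orders sum to 4 (valence 4) → 0 H
  atom 10: Cl (halogen, monovalent) → 0 H
  atom 11: O, bond orders sum to 2 (valence 2) → 0 H
  atom 12: C, bond orders sum to 4 (valence 4) → 0 H
  atom 13: F (halogen, monovalent) → 0 H
Total hydrogens: 5.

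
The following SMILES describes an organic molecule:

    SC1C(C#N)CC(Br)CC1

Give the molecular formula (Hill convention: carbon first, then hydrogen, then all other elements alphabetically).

Walk through each heavy atom and fill implicit hydrogens from standard valence (C 4, N 3, O 2, S 2, halogen 1):
  atom 1: S, bond orders sum to 1 (valence 2) → 1 H
  atom 2: C, bond orders sum to 3 (valence 4) → 1 H
  atom 3: C, bond orders sum to 3 (valence 4) → 1 H
  atom 4: C, bond orders sum to 4 (valence 4) → 0 H
  atom 5: N, bond orders sum to 3 (valence 3) → 0 H
  atom 6: C, bond orders sum to 2 (valence 4) → 2 H
  atom 7: C, bond orders sum to 3 (valence 4) → 1 H
  atom 8: Br (halogen, monovalent) → 0 H
  atom 9: C, bond orders sum to 2 (valence 4) → 2 H
  atom 10: C, bond orders sum to 2 (valence 4) → 2 H
Totals → C:7, H:10, Br:1, N:1, S:1.
In Hill order: C7H10BrNS.

C7H10BrNS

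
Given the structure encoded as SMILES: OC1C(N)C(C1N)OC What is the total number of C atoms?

Count every carbon token in the SMILES (each C, including those in ring-closure positions and inside branches).
Carbon count: 5.

5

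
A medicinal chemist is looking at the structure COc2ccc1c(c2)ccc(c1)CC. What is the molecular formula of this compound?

Walk through each heavy atom and fill implicit hydrogens from standard valence (C 4, N 3, O 2, S 2, halogen 1); for lowercase aromatic atoms, an aromatic c carries 1 H when it has two neighbours and 0 H with three, and aromatic n carries 0 H:
  atom 1: C, bond orders sum to 1 (valence 4) → 3 H
  atom 2: O, bond orders sum to 2 (valence 2) → 0 H
  atom 3: aromatic c, 3 neighbours → 0 H
  atom 4: aromatic c, 2 neighbours → 1 H
  atom 5: aromatic c, 2 neighbours → 1 H
  atom 6: aromatic c, 3 neighbours → 0 H
  atom 7: aromatic c, 3 neighbours → 0 H
  atom 8: aromatic c, 2 neighbours → 1 H
  atom 9: aromatic c, 2 neighbours → 1 H
  atom 10: aromatic c, 2 neighbours → 1 H
  atom 11: aromatic c, 3 neighbours → 0 H
  atom 12: aromatic c, 2 neighbours → 1 H
  atom 13: C, bond orders sum to 2 (valence 4) → 2 H
  atom 14: C, bond orders sum to 1 (valence 4) → 3 H
Totals → C:13, H:14, O:1.

C13H14O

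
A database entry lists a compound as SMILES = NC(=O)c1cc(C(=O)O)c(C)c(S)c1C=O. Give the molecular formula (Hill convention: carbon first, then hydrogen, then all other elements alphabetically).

Walk through each heavy atom and fill implicit hydrogens from standard valence (C 4, N 3, O 2, S 2, halogen 1); for lowercase aromatic atoms, an aromatic c carries 1 H when it has two neighbours and 0 H with three, and aromatic n carries 0 H:
  atom 1: N, bond orders sum to 1 (valence 3) → 2 H
  atom 2: C, bond orders sum to 4 (valence 4) → 0 H
  atom 3: O, bond orders sum to 2 (valence 2) → 0 H
  atom 4: aromatic c, 3 neighbours → 0 H
  atom 5: aromatic c, 2 neighbours → 1 H
  atom 6: aromatic c, 3 neighbours → 0 H
  atom 7: C, bond orders sum to 4 (valence 4) → 0 H
  atom 8: O, bond orders sum to 2 (valence 2) → 0 H
  atom 9: O, bond orders sum to 1 (valence 2) → 1 H
  atom 10: aromatic c, 3 neighbours → 0 H
  atom 11: C, bond orders sum to 1 (valence 4) → 3 H
  atom 12: aromatic c, 3 neighbours → 0 H
  atom 13: S, bond orders sum to 1 (valence 2) → 1 H
  atom 14: aromatic c, 3 neighbours → 0 H
  atom 15: C, bond orders sum to 3 (valence 4) → 1 H
  atom 16: O, bond orders sum to 2 (valence 2) → 0 H
Totals → C:10, H:9, N:1, O:4, S:1.

C10H9NO4S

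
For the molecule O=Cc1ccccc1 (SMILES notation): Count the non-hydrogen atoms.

8

Every atom symbol written in the SMILES (organic subset) is one heavy atom; implicit H are not written.
Heavy atoms by element → C:7, O:1.
Total: 8.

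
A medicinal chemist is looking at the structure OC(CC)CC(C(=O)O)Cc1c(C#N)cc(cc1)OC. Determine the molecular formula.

C15H19NO4

Walk through each heavy atom and fill implicit hydrogens from standard valence (C 4, N 3, O 2, S 2, halogen 1); for lowercase aromatic atoms, an aromatic c carries 1 H when it has two neighbours and 0 H with three, and aromatic n carries 0 H:
  atom 1: O, bond orders sum to 1 (valence 2) → 1 H
  atom 2: C, bond orders sum to 3 (valence 4) → 1 H
  atom 3: C, bond orders sum to 2 (valence 4) → 2 H
  atom 4: C, bond orders sum to 1 (valence 4) → 3 H
  atom 5: C, bond orders sum to 2 (valence 4) → 2 H
  atom 6: C, bond orders sum to 3 (valence 4) → 1 H
  atom 7: C, bond orders sum to 4 (valence 4) → 0 H
  atom 8: O, bond orders sum to 2 (valence 2) → 0 H
  atom 9: O, bond orders sum to 1 (valence 2) → 1 H
  atom 10: C, bond orders sum to 2 (valence 4) → 2 H
  atom 11: aromatic c, 3 neighbours → 0 H
  atom 12: aromatic c, 3 neighbours → 0 H
  atom 13: C, bond orders sum to 4 (valence 4) → 0 H
  atom 14: N, bond orders sum to 3 (valence 3) → 0 H
  atom 15: aromatic c, 2 neighbours → 1 H
  atom 16: aromatic c, 3 neighbours → 0 H
  atom 17: aromatic c, 2 neighbours → 1 H
  atom 18: aromatic c, 2 neighbours → 1 H
  atom 19: O, bond orders sum to 2 (valence 2) → 0 H
  atom 20: C, bond orders sum to 1 (valence 4) → 3 H
Totals → C:15, H:19, N:1, O:4.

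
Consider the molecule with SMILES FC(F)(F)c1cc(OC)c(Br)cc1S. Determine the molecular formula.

Walk through each heavy atom and fill implicit hydrogens from standard valence (C 4, N 3, O 2, S 2, halogen 1); for lowercase aromatic atoms, an aromatic c carries 1 H when it has two neighbours and 0 H with three, and aromatic n carries 0 H:
  atom 1: F (halogen, monovalent) → 0 H
  atom 2: C, bond orders sum to 4 (valence 4) → 0 H
  atom 3: F (halogen, monovalent) → 0 H
  atom 4: F (halogen, monovalent) → 0 H
  atom 5: aromatic c, 3 neighbours → 0 H
  atom 6: aromatic c, 2 neighbours → 1 H
  atom 7: aromatic c, 3 neighbours → 0 H
  atom 8: O, bond orders sum to 2 (valence 2) → 0 H
  atom 9: C, bond orders sum to 1 (valence 4) → 3 H
  atom 10: aromatic c, 3 neighbours → 0 H
  atom 11: Br (halogen, monovalent) → 0 H
  atom 12: aromatic c, 2 neighbours → 1 H
  atom 13: aromatic c, 3 neighbours → 0 H
  atom 14: S, bond orders sum to 1 (valence 2) → 1 H
Totals → C:8, H:6, Br:1, F:3, O:1, S:1.
In Hill order: C8H6BrF3OS.

C8H6BrF3OS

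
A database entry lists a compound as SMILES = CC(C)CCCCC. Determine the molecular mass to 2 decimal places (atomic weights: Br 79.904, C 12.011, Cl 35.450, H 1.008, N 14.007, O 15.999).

First, the molecular formula is C8H18 (counting implicit H from valence).
  C: 8 × 12.011 = 96.088
  H: 18 × 1.008 = 18.144
Sum: 8×12.011 + 18×1.008 = 114.232 → 114.23 g/mol.

114.23 g/mol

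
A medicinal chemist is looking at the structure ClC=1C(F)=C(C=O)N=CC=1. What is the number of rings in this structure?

1

In SMILES, each pair of matching ring-closure digits denotes one ring-closing bond; the number of such bonds equals the number of independent rings.
Ring-closure bonds here: 1.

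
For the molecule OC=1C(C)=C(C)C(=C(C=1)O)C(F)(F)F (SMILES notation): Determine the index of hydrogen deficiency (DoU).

Molecular formula: C9H9F3O2.
DoU = (2C + 2 + N − H − X) / 2, where X is the halogen count and O/S are ignored.
    = (2·9 + 2 + 0 − 9 − 3) / 2 = 8 / 2 = 4.

4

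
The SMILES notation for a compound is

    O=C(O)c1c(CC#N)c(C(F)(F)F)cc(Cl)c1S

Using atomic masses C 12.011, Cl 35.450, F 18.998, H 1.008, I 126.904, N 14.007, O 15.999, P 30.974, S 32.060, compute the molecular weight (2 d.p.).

295.66 g/mol

First, the molecular formula is C10H5ClF3NO2S (counting implicit H from valence).
  C: 10 × 12.011 = 120.110
  Cl: 1 × 35.450 = 35.450
  F: 3 × 18.998 = 56.994
  H: 5 × 1.008 = 5.040
  N: 1 × 14.007 = 14.007
  O: 2 × 15.999 = 31.998
  S: 1 × 32.060 = 32.060
Sum: 10×12.011 + 1×35.450 + 3×18.998 + 5×1.008 + 1×14.007 + 2×15.999 + 1×32.060 = 295.659 → 295.66 g/mol.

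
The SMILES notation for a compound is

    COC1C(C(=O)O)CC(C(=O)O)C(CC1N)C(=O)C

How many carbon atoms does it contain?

Count every carbon token in the SMILES (each C, including those in ring-closure positions and inside branches).
Carbon count: 12.

12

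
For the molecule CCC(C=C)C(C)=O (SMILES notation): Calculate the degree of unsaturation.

2

Molecular formula: C7H12O.
DoU = (2C + 2 + N − H − X) / 2, where X is the halogen count and O/S are ignored.
    = (2·7 + 2 + 0 − 12 − 0) / 2 = 4 / 2 = 2.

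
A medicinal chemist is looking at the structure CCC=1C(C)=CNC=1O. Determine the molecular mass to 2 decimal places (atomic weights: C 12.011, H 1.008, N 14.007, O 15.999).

125.17 g/mol

First, the molecular formula is C7H11NO (counting implicit H from valence).
  C: 7 × 12.011 = 84.077
  H: 11 × 1.008 = 11.088
  N: 1 × 14.007 = 14.007
  O: 1 × 15.999 = 15.999
Sum: 7×12.011 + 11×1.008 + 1×14.007 + 1×15.999 = 125.171 → 125.17 g/mol.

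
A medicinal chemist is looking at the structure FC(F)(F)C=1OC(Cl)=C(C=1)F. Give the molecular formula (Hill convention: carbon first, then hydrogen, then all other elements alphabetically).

Walk through each heavy atom and fill implicit hydrogens from standard valence (C 4, N 3, O 2, S 2, halogen 1):
  atom 1: F (halogen, monovalent) → 0 H
  atom 2: C, bond orders sum to 4 (valence 4) → 0 H
  atom 3: F (halogen, monovalent) → 0 H
  atom 4: F (halogen, monovalent) → 0 H
  atom 5: C, bond orders sum to 4 (valence 4) → 0 H
  atom 6: O, bond orders sum to 2 (valence 2) → 0 H
  atom 7: C, bond orders sum to 4 (valence 4) → 0 H
  atom 8: Cl (halogen, monovalent) → 0 H
  atom 9: C, bond orders sum to 4 (valence 4) → 0 H
  atom 10: C, bond orders sum to 3 (valence 4) → 1 H
  atom 11: F (halogen, monovalent) → 0 H
Totals → C:5, H:1, Cl:1, F:4, O:1.
In Hill order: C5HClF4O.

C5HClF4O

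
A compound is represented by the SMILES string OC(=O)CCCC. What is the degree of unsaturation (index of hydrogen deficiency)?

1

Molecular formula: C5H10O2.
DoU = (2C + 2 + N − H − X) / 2, where X is the halogen count and O/S are ignored.
    = (2·5 + 2 + 0 − 10 − 0) / 2 = 2 / 2 = 1.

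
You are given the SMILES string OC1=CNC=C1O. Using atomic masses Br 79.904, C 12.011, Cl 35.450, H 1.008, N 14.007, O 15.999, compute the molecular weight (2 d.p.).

First, the molecular formula is C4H5NO2 (counting implicit H from valence).
  C: 4 × 12.011 = 48.044
  H: 5 × 1.008 = 5.040
  N: 1 × 14.007 = 14.007
  O: 2 × 15.999 = 31.998
Sum: 4×12.011 + 5×1.008 + 1×14.007 + 2×15.999 = 99.089 → 99.09 g/mol.

99.09 g/mol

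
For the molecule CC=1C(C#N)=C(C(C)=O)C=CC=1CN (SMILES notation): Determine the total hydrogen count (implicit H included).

Walk through each heavy atom and fill implicit hydrogens from standard valence (C 4, N 3, O 2, S 2, halogen 1):
  atom 1: C, bond orders sum to 1 (valence 4) → 3 H
  atom 2: C, bond orders sum to 4 (valence 4) → 0 H
  atom 3: C, bond orders sum to 4 (valence 4) → 0 H
  atom 4: C, bond orders sum to 4 (valence 4) → 0 H
  atom 5: N, bond orders sum to 3 (valence 3) → 0 H
  atom 6: C, bond orders sum to 4 (valence 4) → 0 H
  atom 7: C, bond orders sum to 4 (valence 4) → 0 H
  atom 8: C, bond orders sum to 1 (valence 4) → 3 H
  atom 9: O, bond orders sum to 2 (valence 2) → 0 H
  atom 10: C, bond orders sum to 3 (valence 4) → 1 H
  atom 11: C, bond orders sum to 3 (valence 4) → 1 H
  atom 12: C, bond orders sum to 4 (valence 4) → 0 H
  atom 13: C, bond orders sum to 2 (valence 4) → 2 H
  atom 14: N, bond orders sum to 1 (valence 3) → 2 H
Total hydrogens: 12.

12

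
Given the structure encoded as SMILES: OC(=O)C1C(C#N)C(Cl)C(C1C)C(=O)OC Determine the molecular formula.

C10H12ClNO4

Walk through each heavy atom and fill implicit hydrogens from standard valence (C 4, N 3, O 2, S 2, halogen 1):
  atom 1: O, bond orders sum to 1 (valence 2) → 1 H
  atom 2: C, bond orders sum to 4 (valence 4) → 0 H
  atom 3: O, bond orders sum to 2 (valence 2) → 0 H
  atom 4: C, bond orders sum to 3 (valence 4) → 1 H
  atom 5: C, bond orders sum to 3 (valence 4) → 1 H
  atom 6: C, bond orders sum to 4 (valence 4) → 0 H
  atom 7: N, bond orders sum to 3 (valence 3) → 0 H
  atom 8: C, bond orders sum to 3 (valence 4) → 1 H
  atom 9: Cl (halogen, monovalent) → 0 H
  atom 10: C, bond orders sum to 3 (valence 4) → 1 H
  atom 11: C, bond orders sum to 3 (valence 4) → 1 H
  atom 12: C, bond orders sum to 1 (valence 4) → 3 H
  atom 13: C, bond orders sum to 4 (valence 4) → 0 H
  atom 14: O, bond orders sum to 2 (valence 2) → 0 H
  atom 15: O, bond orders sum to 2 (valence 2) → 0 H
  atom 16: C, bond orders sum to 1 (valence 4) → 3 H
Totals → C:10, H:12, Cl:1, N:1, O:4.
In Hill order: C10H12ClNO4.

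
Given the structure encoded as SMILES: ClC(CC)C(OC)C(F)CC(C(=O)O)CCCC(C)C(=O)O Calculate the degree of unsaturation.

2

Degree of unsaturation = (number of rings) + (number of π bonds).
Ring closures in the SMILES: 0.
π bonds: 2 double bonds (each 1 DoU) → 2 DoU from unsaturation.
Total DoU = 0 + 2 = 2.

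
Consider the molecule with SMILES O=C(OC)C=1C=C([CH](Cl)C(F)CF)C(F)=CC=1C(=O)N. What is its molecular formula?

Walk through each heavy atom and fill implicit hydrogens from standard valence (C 4, N 3, O 2, S 2, halogen 1):
  atom 1: O, bond orders sum to 2 (valence 2) → 0 H
  atom 2: C, bond orders sum to 4 (valence 4) → 0 H
  atom 3: O, bond orders sum to 2 (valence 2) → 0 H
  atom 4: C, bond orders sum to 1 (valence 4) → 3 H
  atom 5: C, bond orders sum to 4 (valence 4) → 0 H
  atom 6: C, bond orders sum to 3 (valence 4) → 1 H
  atom 7: C, bond orders sum to 4 (valence 4) → 0 H
  atom 8: C with explicit H count 1
  atom 9: Cl (halogen, monovalent) → 0 H
  atom 10: C, bond orders sum to 3 (valence 4) → 1 H
  atom 11: F (halogen, monovalent) → 0 H
  atom 12: C, bond orders sum to 2 (valence 4) → 2 H
  atom 13: F (halogen, monovalent) → 0 H
  atom 14: C, bond orders sum to 4 (valence 4) → 0 H
  atom 15: F (halogen, monovalent) → 0 H
  atom 16: C, bond orders sum to 3 (valence 4) → 1 H
  atom 17: C, bond orders sum to 4 (valence 4) → 0 H
  atom 18: C, bond orders sum to 4 (valence 4) → 0 H
  atom 19: O, bond orders sum to 2 (valence 2) → 0 H
  atom 20: N, bond orders sum to 1 (valence 3) → 2 H
Totals → C:12, H:11, Cl:1, F:3, N:1, O:3.
In Hill order: C12H11ClF3NO3.

C12H11ClF3NO3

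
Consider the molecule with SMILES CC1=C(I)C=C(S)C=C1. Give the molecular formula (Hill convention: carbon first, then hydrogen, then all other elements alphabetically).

C7H7IS

Walk through each heavy atom and fill implicit hydrogens from standard valence (C 4, N 3, O 2, S 2, halogen 1):
  atom 1: C, bond orders sum to 1 (valence 4) → 3 H
  atom 2: C, bond orders sum to 4 (valence 4) → 0 H
  atom 3: C, bond orders sum to 4 (valence 4) → 0 H
  atom 4: I (halogen, monovalent) → 0 H
  atom 5: C, bond orders sum to 3 (valence 4) → 1 H
  atom 6: C, bond orders sum to 4 (valence 4) → 0 H
  atom 7: S, bond orders sum to 1 (valence 2) → 1 H
  atom 8: C, bond orders sum to 3 (valence 4) → 1 H
  atom 9: C, bond orders sum to 3 (valence 4) → 1 H
Totals → C:7, H:7, I:1, S:1.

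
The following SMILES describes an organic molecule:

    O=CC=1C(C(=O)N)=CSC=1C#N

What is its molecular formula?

Walk through each heavy atom and fill implicit hydrogens from standard valence (C 4, N 3, O 2, S 2, halogen 1):
  atom 1: O, bond orders sum to 2 (valence 2) → 0 H
  atom 2: C, bond orders sum to 3 (valence 4) → 1 H
  atom 3: C, bond orders sum to 4 (valence 4) → 0 H
  atom 4: C, bond orders sum to 4 (valence 4) → 0 H
  atom 5: C, bond orders sum to 4 (valence 4) → 0 H
  atom 6: O, bond orders sum to 2 (valence 2) → 0 H
  atom 7: N, bond orders sum to 1 (valence 3) → 2 H
  atom 8: C, bond orders sum to 3 (valence 4) → 1 H
  atom 9: S, bond orders sum to 2 (valence 2) → 0 H
  atom 10: C, bond orders sum to 4 (valence 4) → 0 H
  atom 11: C, bond orders sum to 4 (valence 4) → 0 H
  atom 12: N, bond orders sum to 3 (valence 3) → 0 H
Totals → C:7, H:4, N:2, O:2, S:1.
In Hill order: C7H4N2O2S.

C7H4N2O2S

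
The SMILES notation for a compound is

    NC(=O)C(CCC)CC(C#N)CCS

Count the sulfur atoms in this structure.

1

Scan the SMILES for S atoms (remember two-letter symbols like Cl and Br are single atoms).
Sulfur count: 1.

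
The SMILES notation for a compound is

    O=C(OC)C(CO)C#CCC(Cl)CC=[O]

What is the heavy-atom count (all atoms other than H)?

15

Every atom symbol written in the SMILES (organic subset) is one heavy atom; implicit H are not written.
Heavy atoms by element → C:10, Cl:1, O:4.
Total: 15.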